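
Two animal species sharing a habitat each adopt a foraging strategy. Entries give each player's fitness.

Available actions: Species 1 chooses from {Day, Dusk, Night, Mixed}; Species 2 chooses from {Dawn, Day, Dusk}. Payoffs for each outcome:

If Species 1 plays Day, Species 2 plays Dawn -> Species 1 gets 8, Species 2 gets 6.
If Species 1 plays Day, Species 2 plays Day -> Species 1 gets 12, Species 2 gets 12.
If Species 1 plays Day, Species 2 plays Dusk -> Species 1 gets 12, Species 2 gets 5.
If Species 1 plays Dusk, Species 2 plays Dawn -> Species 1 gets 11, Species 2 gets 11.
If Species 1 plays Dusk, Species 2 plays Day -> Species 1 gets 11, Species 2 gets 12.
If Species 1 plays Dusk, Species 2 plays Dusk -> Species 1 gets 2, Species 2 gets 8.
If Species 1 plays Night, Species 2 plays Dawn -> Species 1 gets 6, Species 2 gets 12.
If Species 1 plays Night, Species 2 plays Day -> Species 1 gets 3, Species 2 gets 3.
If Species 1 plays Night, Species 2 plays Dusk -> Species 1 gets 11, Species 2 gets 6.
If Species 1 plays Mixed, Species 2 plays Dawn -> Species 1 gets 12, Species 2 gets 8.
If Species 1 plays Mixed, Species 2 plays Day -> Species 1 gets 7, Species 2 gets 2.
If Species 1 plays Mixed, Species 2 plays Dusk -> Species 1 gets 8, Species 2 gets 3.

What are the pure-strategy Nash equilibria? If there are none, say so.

Pure-strategy Nash equilibria: (Day, Day) and (Mixed, Dawn)

Mark each player's best response to every combination of opponents' strategies; a profile where every player is best-responding is a pure Nash equilibrium.
Species 1 against Dawn: payoffs 8, 11, 6, 12 → best response Mixed.
Species 1 against Day: payoffs 12, 11, 3, 7 → best response Day.
Species 1 against Dusk: payoffs 12, 2, 11, 8 → best response Day.
Species 2 against Day: payoffs 6, 12, 5 → best response Day.
Species 2 against Dusk: payoffs 11, 12, 8 → best response Day.
Species 2 against Night: payoffs 12, 3, 6 → best response Dawn.
Species 2 against Mixed: payoffs 8, 2, 3 → best response Dawn.
Mutual best responses: (Day, Day); (Mixed, Dawn).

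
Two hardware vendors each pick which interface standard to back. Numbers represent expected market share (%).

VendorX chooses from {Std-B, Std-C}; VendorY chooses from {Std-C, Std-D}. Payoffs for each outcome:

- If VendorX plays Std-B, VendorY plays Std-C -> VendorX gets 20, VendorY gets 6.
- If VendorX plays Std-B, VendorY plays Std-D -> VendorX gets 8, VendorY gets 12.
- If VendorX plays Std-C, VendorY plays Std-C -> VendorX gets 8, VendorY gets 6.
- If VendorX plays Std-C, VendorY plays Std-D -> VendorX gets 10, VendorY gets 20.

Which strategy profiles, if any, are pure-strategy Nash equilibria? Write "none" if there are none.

Mark each player's best response to every combination of opponents' strategies; a profile where every player is best-responding is a pure Nash equilibrium.
VendorX against Std-C: payoffs 20, 8 → best response Std-B.
VendorX against Std-D: payoffs 8, 10 → best response Std-C.
VendorY against Std-B: payoffs 6, 12 → best response Std-D.
VendorY against Std-C: payoffs 6, 20 → best response Std-D.
Mutual best responses: (Std-C, Std-D).

(Std-C, Std-D)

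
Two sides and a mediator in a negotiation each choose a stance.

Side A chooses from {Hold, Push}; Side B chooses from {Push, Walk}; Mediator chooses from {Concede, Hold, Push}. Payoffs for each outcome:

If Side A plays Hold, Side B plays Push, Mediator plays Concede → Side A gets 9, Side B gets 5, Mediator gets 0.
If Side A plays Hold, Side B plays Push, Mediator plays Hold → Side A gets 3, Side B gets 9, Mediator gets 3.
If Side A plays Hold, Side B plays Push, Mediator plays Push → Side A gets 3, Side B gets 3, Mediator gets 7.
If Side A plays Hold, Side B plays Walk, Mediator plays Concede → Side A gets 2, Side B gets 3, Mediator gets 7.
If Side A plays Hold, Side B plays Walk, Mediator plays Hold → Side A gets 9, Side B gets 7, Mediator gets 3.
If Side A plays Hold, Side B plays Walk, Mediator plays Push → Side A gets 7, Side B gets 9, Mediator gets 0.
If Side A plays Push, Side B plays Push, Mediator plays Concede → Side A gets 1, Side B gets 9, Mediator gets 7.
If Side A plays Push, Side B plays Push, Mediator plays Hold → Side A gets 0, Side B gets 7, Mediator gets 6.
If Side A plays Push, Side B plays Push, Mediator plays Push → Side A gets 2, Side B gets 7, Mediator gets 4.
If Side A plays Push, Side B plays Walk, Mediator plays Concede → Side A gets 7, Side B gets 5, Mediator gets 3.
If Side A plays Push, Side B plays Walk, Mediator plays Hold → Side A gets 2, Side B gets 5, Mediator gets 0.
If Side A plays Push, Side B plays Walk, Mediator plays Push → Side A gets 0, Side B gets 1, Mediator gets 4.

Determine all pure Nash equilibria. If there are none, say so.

No pure-strategy Nash equilibrium.

For each player, find the best response to each opponent profile; mutual best responses are the pure NE.
Side A against (Push, Concede): payoffs 9, 1 → best response Hold.
Side A against (Push, Hold): payoffs 3, 0 → best response Hold.
Side A against (Push, Push): payoffs 3, 2 → best response Hold.
Side A against (Walk, Concede): payoffs 2, 7 → best response Push.
Side A against (Walk, Hold): payoffs 9, 2 → best response Hold.
Side A against (Walk, Push): payoffs 7, 0 → best response Hold.
Side B against (Hold, Concede): payoffs 5, 3 → best response Push.
Side B against (Hold, Hold): payoffs 9, 7 → best response Push.
Side B against (Hold, Push): payoffs 3, 9 → best response Walk.
Side B against (Push, Concede): payoffs 9, 5 → best response Push.
Side B against (Push, Hold): payoffs 7, 5 → best response Push.
Side B against (Push, Push): payoffs 7, 1 → best response Push.
Mediator against (Hold, Push): payoffs 0, 3, 7 → best response Push.
Mediator against (Hold, Walk): payoffs 7, 3, 0 → best response Concede.
Mediator against (Push, Push): payoffs 7, 6, 4 → best response Concede.
Mediator against (Push, Walk): payoffs 3, 0, 4 → best response Push.
No profile is a mutual best response for all players.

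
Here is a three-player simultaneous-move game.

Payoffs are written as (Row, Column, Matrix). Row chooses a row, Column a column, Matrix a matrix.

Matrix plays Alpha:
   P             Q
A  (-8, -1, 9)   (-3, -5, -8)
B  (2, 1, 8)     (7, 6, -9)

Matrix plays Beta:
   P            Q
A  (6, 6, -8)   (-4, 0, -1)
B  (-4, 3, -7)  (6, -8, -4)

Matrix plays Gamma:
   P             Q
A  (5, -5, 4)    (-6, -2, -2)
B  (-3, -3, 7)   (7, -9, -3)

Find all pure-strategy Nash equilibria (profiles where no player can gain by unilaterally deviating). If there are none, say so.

Row against (P, Alpha): payoffs -8, 2 → best response B.
Row against (P, Beta): payoffs 6, -4 → best response A.
Row against (P, Gamma): payoffs 5, -3 → best response A.
Row against (Q, Alpha): payoffs -3, 7 → best response B.
Row against (Q, Beta): payoffs -4, 6 → best response B.
Row against (Q, Gamma): payoffs -6, 7 → best response B.
Column against (A, Alpha): payoffs -1, -5 → best response P.
Column against (A, Beta): payoffs 6, 0 → best response P.
Column against (A, Gamma): payoffs -5, -2 → best response Q.
Column against (B, Alpha): payoffs 1, 6 → best response Q.
Column against (B, Beta): payoffs 3, -8 → best response P.
Column against (B, Gamma): payoffs -3, -9 → best response P.
Matrix against (A, P): payoffs 9, -8, 4 → best response Alpha.
Matrix against (A, Q): payoffs -8, -1, -2 → best response Beta.
Matrix against (B, P): payoffs 8, -7, 7 → best response Alpha.
Matrix against (B, Q): payoffs -9, -4, -3 → best response Gamma.
No profile is a mutual best response for all players.

No pure-strategy Nash equilibrium.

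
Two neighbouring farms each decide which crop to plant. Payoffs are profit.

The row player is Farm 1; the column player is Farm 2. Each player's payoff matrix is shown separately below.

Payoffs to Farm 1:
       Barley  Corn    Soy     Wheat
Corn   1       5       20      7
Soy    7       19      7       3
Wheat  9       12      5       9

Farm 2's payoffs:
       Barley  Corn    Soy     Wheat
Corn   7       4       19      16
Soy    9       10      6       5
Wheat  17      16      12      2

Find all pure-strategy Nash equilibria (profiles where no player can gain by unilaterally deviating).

Farm 1 against Barley: payoffs 1, 7, 9 → best response Wheat.
Farm 1 against Corn: payoffs 5, 19, 12 → best response Soy.
Farm 1 against Soy: payoffs 20, 7, 5 → best response Corn.
Farm 1 against Wheat: payoffs 7, 3, 9 → best response Wheat.
Farm 2 against Corn: payoffs 7, 4, 19, 16 → best response Soy.
Farm 2 against Soy: payoffs 9, 10, 6, 5 → best response Corn.
Farm 2 against Wheat: payoffs 17, 16, 12, 2 → best response Barley.
Mutual best responses: (Corn, Soy); (Soy, Corn); (Wheat, Barley).

Pure-strategy Nash equilibria: (Corn, Soy); (Soy, Corn); (Wheat, Barley)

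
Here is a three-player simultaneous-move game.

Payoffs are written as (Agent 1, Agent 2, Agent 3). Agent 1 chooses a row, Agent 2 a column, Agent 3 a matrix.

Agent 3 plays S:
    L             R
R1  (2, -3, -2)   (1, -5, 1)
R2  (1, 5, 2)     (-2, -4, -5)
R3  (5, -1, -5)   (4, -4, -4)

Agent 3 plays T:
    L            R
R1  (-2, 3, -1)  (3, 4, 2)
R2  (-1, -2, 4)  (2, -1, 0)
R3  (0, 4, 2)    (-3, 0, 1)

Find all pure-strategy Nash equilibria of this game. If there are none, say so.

(R1, R, T); (R3, L, T)

Agent 1 against (L, S): payoffs 2, 1, 5 → best response R3.
Agent 1 against (L, T): payoffs -2, -1, 0 → best response R3.
Agent 1 against (R, S): payoffs 1, -2, 4 → best response R3.
Agent 1 against (R, T): payoffs 3, 2, -3 → best response R1.
Agent 2 against (R1, S): payoffs -3, -5 → best response L.
Agent 2 against (R1, T): payoffs 3, 4 → best response R.
Agent 2 against (R2, S): payoffs 5, -4 → best response L.
Agent 2 against (R2, T): payoffs -2, -1 → best response R.
Agent 2 against (R3, S): payoffs -1, -4 → best response L.
Agent 2 against (R3, T): payoffs 4, 0 → best response L.
Agent 3 against (R1, L): payoffs -2, -1 → best response T.
Agent 3 against (R1, R): payoffs 1, 2 → best response T.
Agent 3 against (R2, L): payoffs 2, 4 → best response T.
Agent 3 against (R2, R): payoffs -5, 0 → best response T.
Agent 3 against (R3, L): payoffs -5, 2 → best response T.
Agent 3 against (R3, R): payoffs -4, 1 → best response T.
Mutual best responses: (R1, R, T); (R3, L, T).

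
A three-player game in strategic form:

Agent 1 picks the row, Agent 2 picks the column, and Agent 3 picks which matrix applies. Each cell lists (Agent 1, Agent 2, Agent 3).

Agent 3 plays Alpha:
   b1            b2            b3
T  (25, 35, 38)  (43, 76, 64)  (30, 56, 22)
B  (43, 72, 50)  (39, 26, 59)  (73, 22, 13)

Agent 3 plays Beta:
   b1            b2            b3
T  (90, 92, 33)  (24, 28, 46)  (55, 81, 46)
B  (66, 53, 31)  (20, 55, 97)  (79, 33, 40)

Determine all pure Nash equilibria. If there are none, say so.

(T, b2, Alpha) and (B, b1, Alpha)

Agent 1 against (b1, Alpha): payoffs 25, 43 → best response B.
Agent 1 against (b1, Beta): payoffs 90, 66 → best response T.
Agent 1 against (b2, Alpha): payoffs 43, 39 → best response T.
Agent 1 against (b2, Beta): payoffs 24, 20 → best response T.
Agent 1 against (b3, Alpha): payoffs 30, 73 → best response B.
Agent 1 against (b3, Beta): payoffs 55, 79 → best response B.
Agent 2 against (T, Alpha): payoffs 35, 76, 56 → best response b2.
Agent 2 against (T, Beta): payoffs 92, 28, 81 → best response b1.
Agent 2 against (B, Alpha): payoffs 72, 26, 22 → best response b1.
Agent 2 against (B, Beta): payoffs 53, 55, 33 → best response b2.
Agent 3 against (T, b1): payoffs 38, 33 → best response Alpha.
Agent 3 against (T, b2): payoffs 64, 46 → best response Alpha.
Agent 3 against (T, b3): payoffs 22, 46 → best response Beta.
Agent 3 against (B, b1): payoffs 50, 31 → best response Alpha.
Agent 3 against (B, b2): payoffs 59, 97 → best response Beta.
Agent 3 against (B, b3): payoffs 13, 40 → best response Beta.
Mutual best responses: (T, b2, Alpha); (B, b1, Alpha).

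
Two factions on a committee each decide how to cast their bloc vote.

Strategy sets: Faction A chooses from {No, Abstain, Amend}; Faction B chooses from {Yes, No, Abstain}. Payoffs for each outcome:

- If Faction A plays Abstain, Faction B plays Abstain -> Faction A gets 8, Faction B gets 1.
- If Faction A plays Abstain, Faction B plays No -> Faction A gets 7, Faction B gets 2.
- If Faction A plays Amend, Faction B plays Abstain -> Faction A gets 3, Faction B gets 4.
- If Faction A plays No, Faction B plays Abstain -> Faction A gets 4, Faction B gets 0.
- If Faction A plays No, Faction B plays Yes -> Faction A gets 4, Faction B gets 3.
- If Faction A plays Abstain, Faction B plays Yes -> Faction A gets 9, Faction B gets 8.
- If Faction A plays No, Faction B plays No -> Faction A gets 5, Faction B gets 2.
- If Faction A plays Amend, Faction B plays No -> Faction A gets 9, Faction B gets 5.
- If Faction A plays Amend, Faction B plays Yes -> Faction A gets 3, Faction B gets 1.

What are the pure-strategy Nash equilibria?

The pure Nash equilibria are (Abstain, Yes) and (Amend, No).

Faction A against Yes: payoffs 4, 9, 3 → best response Abstain.
Faction A against No: payoffs 5, 7, 9 → best response Amend.
Faction A against Abstain: payoffs 4, 8, 3 → best response Abstain.
Faction B against No: payoffs 3, 2, 0 → best response Yes.
Faction B against Abstain: payoffs 8, 2, 1 → best response Yes.
Faction B against Amend: payoffs 1, 5, 4 → best response No.
Mutual best responses: (Abstain, Yes); (Amend, No).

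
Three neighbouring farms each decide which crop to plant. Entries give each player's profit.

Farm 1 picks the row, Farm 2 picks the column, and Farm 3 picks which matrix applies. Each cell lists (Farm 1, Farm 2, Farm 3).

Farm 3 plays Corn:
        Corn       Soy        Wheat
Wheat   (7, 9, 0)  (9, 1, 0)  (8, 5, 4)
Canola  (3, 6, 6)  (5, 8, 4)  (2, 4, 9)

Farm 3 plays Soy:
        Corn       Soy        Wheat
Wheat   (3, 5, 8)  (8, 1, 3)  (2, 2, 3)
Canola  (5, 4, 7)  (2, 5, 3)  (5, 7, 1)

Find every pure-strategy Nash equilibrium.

There is no pure-strategy Nash equilibrium.

Farm 1 against (Corn, Corn): payoffs 7, 3 → best response Wheat.
Farm 1 against (Corn, Soy): payoffs 3, 5 → best response Canola.
Farm 1 against (Soy, Corn): payoffs 9, 5 → best response Wheat.
Farm 1 against (Soy, Soy): payoffs 8, 2 → best response Wheat.
Farm 1 against (Wheat, Corn): payoffs 8, 2 → best response Wheat.
Farm 1 against (Wheat, Soy): payoffs 2, 5 → best response Canola.
Farm 2 against (Wheat, Corn): payoffs 9, 1, 5 → best response Corn.
Farm 2 against (Wheat, Soy): payoffs 5, 1, 2 → best response Corn.
Farm 2 against (Canola, Corn): payoffs 6, 8, 4 → best response Soy.
Farm 2 against (Canola, Soy): payoffs 4, 5, 7 → best response Wheat.
Farm 3 against (Wheat, Corn): payoffs 0, 8 → best response Soy.
Farm 3 against (Wheat, Soy): payoffs 0, 3 → best response Soy.
Farm 3 against (Wheat, Wheat): payoffs 4, 3 → best response Corn.
Farm 3 against (Canola, Corn): payoffs 6, 7 → best response Soy.
Farm 3 against (Canola, Soy): payoffs 4, 3 → best response Corn.
Farm 3 against (Canola, Wheat): payoffs 9, 1 → best response Corn.
No profile is a mutual best response for all players.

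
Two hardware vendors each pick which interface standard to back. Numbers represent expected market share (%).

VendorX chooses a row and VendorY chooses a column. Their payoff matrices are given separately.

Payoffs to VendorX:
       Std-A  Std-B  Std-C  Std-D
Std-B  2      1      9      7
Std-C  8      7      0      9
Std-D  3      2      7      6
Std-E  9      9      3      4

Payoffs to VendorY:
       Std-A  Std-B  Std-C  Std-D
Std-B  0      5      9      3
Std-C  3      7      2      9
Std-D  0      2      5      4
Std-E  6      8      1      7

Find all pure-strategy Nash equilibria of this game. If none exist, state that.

Pure-strategy Nash equilibria: (Std-B, Std-C); (Std-C, Std-D); (Std-E, Std-B)

VendorX against Std-A: payoffs 2, 8, 3, 9 → best response Std-E.
VendorX against Std-B: payoffs 1, 7, 2, 9 → best response Std-E.
VendorX against Std-C: payoffs 9, 0, 7, 3 → best response Std-B.
VendorX against Std-D: payoffs 7, 9, 6, 4 → best response Std-C.
VendorY against Std-B: payoffs 0, 5, 9, 3 → best response Std-C.
VendorY against Std-C: payoffs 3, 7, 2, 9 → best response Std-D.
VendorY against Std-D: payoffs 0, 2, 5, 4 → best response Std-C.
VendorY against Std-E: payoffs 6, 8, 1, 7 → best response Std-B.
Mutual best responses: (Std-B, Std-C); (Std-C, Std-D); (Std-E, Std-B).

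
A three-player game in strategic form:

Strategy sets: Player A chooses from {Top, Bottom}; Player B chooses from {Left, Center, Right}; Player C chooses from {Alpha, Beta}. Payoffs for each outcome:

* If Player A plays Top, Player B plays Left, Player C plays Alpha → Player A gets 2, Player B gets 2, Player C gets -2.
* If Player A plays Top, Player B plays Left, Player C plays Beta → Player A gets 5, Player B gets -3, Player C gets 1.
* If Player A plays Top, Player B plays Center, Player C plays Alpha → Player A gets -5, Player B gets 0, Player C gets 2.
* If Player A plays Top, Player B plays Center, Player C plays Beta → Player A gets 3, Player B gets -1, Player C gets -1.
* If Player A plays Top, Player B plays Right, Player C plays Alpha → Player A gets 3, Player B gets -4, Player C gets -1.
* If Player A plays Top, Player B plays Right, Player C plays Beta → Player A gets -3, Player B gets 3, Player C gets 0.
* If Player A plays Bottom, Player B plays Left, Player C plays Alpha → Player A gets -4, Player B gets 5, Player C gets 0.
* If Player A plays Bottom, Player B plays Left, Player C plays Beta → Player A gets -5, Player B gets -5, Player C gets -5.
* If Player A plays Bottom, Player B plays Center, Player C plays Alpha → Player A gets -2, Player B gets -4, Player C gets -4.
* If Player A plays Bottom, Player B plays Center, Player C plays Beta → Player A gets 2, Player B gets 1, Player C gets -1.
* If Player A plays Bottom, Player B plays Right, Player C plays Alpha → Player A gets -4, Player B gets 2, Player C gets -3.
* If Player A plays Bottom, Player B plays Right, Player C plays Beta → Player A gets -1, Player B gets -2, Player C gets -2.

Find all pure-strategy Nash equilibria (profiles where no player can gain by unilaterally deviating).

Check each profile: it is a Nash equilibrium iff no player can strictly gain by switching unilaterally.
(Top, Left, Alpha): Player C can switch to Beta (-2 → 1). Not NE.
(Top, Left, Beta): Player B can switch to Center (-3 → -1). Not NE.
(Top, Center, Alpha): Player A can switch to Bottom (-5 → -2). Not NE.
(Top, Center, Beta): Player B can switch to Right (-1 → 3). Not NE.
(Top, Right, Alpha): Player B can switch to Left (-4 → 2). Not NE.
(Top, Right, Beta): Player A can switch to Bottom (-3 → -1). Not NE.
(Bottom, Left, Alpha): Player A can switch to Top (-4 → 2). Not NE.
(Bottom, Left, Beta): Player A can switch to Top (-5 → 5). Not NE.
(Bottom, Center, Alpha): Player B can switch to Left (-4 → 5). Not NE.
(Bottom, Center, Beta): Player A can switch to Top (2 → 3). Not NE.
(Bottom, Right, Alpha): Player A can switch to Top (-4 → 3). Not NE.
(Bottom, Right, Beta): Player B can switch to Center (-2 → 1). Not NE.

none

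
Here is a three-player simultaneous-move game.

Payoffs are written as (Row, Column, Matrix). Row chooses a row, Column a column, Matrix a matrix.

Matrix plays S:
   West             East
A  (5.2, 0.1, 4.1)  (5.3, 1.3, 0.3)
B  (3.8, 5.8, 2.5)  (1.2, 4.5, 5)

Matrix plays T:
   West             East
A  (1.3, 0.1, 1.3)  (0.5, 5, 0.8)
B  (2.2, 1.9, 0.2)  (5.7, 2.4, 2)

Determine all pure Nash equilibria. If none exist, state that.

(A, West, S): Column can switch to East (0.1 → 1.3). Not NE.
(A, West, T): Row can switch to B (1.3 → 2.2). Not NE.
(A, East, S): Matrix can switch to T (0.3 → 0.8). Not NE.
(A, East, T): Row can switch to B (0.5 → 5.7). Not NE.
(B, West, S): Row can switch to A (3.8 → 5.2). Not NE.
(B, West, T): Column can switch to East (1.9 → 2.4). Not NE.
(B, East, S): Row can switch to A (1.2 → 5.3). Not NE.
(B, East, T): Matrix can switch to S (2 → 5). Not NE.

This game has no pure Nash equilibrium.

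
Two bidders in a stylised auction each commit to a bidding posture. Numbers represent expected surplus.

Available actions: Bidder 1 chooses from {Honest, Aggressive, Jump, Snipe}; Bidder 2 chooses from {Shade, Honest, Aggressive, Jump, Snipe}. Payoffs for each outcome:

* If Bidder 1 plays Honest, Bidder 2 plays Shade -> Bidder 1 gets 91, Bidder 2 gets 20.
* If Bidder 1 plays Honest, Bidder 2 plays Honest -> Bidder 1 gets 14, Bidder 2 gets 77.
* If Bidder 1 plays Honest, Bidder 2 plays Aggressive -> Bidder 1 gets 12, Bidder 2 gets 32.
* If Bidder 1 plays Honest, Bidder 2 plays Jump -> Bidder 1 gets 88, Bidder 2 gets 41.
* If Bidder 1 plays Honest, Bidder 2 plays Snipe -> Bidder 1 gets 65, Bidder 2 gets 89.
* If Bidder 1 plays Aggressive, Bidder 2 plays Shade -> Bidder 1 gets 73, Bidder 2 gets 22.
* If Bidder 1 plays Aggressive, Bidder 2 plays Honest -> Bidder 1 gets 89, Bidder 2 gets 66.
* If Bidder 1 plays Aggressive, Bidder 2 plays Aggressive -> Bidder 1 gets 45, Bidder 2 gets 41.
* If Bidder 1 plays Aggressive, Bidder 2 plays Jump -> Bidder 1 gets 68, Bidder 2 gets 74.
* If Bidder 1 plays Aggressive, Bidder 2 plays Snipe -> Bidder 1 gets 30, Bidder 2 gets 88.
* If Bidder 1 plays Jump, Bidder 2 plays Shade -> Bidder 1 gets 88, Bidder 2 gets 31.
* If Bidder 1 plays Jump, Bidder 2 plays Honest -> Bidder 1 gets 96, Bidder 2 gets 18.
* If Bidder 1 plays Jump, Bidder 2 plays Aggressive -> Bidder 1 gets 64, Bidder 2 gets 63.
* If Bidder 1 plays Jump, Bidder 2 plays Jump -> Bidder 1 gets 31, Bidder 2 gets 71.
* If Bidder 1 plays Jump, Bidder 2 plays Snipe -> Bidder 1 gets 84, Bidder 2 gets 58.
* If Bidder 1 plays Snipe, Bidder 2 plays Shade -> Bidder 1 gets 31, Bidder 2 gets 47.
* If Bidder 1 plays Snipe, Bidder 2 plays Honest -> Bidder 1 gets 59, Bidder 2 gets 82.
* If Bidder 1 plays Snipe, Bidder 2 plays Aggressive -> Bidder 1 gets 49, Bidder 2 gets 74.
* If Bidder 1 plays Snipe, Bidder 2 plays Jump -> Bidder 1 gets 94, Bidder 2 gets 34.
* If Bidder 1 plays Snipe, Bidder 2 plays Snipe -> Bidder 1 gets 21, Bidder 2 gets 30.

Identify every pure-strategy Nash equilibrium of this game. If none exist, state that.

Mark each player's best response to every combination of opponents' strategies; a profile where every player is best-responding is a pure Nash equilibrium.
Bidder 1 against Shade: payoffs 91, 73, 88, 31 → best response Honest.
Bidder 1 against Honest: payoffs 14, 89, 96, 59 → best response Jump.
Bidder 1 against Aggressive: payoffs 12, 45, 64, 49 → best response Jump.
Bidder 1 against Jump: payoffs 88, 68, 31, 94 → best response Snipe.
Bidder 1 against Snipe: payoffs 65, 30, 84, 21 → best response Jump.
Bidder 2 against Honest: payoffs 20, 77, 32, 41, 89 → best response Snipe.
Bidder 2 against Aggressive: payoffs 22, 66, 41, 74, 88 → best response Snipe.
Bidder 2 against Jump: payoffs 31, 18, 63, 71, 58 → best response Jump.
Bidder 2 against Snipe: payoffs 47, 82, 74, 34, 30 → best response Honest.
No profile is a mutual best response for all players.

This game has no pure Nash equilibrium.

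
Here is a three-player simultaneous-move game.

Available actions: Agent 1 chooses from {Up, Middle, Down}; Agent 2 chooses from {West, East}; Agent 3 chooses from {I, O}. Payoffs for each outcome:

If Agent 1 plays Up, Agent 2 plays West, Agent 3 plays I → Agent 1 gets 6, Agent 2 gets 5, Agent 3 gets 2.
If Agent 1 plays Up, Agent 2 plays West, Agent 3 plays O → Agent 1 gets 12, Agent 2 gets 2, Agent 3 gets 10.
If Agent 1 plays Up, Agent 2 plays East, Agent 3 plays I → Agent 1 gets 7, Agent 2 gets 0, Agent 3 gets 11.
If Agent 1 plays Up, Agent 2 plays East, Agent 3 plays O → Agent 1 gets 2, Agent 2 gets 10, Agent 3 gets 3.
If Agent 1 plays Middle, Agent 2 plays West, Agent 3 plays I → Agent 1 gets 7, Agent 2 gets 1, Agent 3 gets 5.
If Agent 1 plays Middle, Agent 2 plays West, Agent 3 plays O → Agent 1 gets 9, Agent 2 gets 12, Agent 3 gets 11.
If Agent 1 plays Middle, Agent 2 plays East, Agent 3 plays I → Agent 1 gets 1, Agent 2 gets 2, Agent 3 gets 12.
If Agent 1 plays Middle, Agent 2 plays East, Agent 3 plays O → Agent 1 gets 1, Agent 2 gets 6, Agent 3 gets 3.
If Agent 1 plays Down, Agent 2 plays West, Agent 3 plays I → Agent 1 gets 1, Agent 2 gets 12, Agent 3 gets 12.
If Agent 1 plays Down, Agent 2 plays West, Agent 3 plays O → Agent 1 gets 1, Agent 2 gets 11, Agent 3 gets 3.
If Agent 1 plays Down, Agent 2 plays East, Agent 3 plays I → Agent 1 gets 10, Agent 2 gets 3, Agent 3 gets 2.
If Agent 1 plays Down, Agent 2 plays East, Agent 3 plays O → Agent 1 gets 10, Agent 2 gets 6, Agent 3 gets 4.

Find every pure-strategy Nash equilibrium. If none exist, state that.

(Up, West, I): Agent 1 can switch to Middle (6 → 7). Not NE.
(Up, West, O): Agent 2 can switch to East (2 → 10). Not NE.
(Up, East, I): Agent 1 can switch to Down (7 → 10). Not NE.
(Up, East, O): Agent 1 can switch to Down (2 → 10). Not NE.
(Middle, West, I): Agent 2 can switch to East (1 → 2). Not NE.
(Middle, West, O): Agent 1 can switch to Up (9 → 12). Not NE.
(The remaining 6 profiles each have a profitable deviation by the same check.)

No pure-strategy Nash equilibrium.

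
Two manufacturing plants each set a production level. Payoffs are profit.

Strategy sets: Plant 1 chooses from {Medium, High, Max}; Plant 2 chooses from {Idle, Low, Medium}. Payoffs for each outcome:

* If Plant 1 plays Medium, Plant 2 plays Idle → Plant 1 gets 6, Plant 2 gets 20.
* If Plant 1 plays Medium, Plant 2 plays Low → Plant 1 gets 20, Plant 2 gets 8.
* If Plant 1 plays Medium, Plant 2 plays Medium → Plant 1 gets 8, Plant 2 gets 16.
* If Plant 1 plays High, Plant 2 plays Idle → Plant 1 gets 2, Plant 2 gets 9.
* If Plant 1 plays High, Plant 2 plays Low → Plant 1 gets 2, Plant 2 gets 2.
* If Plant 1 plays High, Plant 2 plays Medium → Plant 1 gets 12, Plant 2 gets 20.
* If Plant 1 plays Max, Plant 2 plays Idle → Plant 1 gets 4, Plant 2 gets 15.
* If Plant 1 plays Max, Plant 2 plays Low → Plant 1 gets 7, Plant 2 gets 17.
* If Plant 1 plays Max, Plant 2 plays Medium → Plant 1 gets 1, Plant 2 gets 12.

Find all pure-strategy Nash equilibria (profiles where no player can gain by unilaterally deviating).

Plant 1 against Idle: payoffs 6, 2, 4 → best response Medium.
Plant 1 against Low: payoffs 20, 2, 7 → best response Medium.
Plant 1 against Medium: payoffs 8, 12, 1 → best response High.
Plant 2 against Medium: payoffs 20, 8, 16 → best response Idle.
Plant 2 against High: payoffs 9, 2, 20 → best response Medium.
Plant 2 against Max: payoffs 15, 17, 12 → best response Low.
Mutual best responses: (Medium, Idle); (High, Medium).

(Medium, Idle), (High, Medium)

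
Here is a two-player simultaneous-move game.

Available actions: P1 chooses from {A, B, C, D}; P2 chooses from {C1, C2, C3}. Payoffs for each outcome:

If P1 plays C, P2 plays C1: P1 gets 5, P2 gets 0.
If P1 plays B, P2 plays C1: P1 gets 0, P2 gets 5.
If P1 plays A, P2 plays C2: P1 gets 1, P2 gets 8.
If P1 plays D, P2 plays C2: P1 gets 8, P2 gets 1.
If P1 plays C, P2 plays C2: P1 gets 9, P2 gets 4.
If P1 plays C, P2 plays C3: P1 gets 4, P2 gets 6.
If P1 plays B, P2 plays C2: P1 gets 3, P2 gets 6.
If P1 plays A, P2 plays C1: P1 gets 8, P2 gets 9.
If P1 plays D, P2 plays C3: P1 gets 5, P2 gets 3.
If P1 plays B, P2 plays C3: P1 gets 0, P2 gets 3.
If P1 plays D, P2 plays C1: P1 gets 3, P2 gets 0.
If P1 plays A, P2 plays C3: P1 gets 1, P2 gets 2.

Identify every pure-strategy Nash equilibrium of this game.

(A, C1): P1 gets 8, best alternative 5; P2 gets 9, best alternative 8. No profitable deviation — NE.
(A, C2): P1 can switch to B (1 → 3). Not NE.
(A, C3): P1 can switch to C (1 → 4). Not NE.
(B, C1): P1 can switch to A (0 → 8). Not NE.
(B, C2): P1 can switch to C (3 → 9). Not NE.
(B, C3): P1 can switch to A (0 → 1). Not NE.
(C, C1): P1 can switch to A (5 → 8). Not NE.
(C, C2): P2 can switch to C3 (4 → 6). Not NE.
(C, C3): P1 can switch to D (4 → 5). Not NE.
(D, C1): P1 can switch to A (3 → 8). Not NE.
(D, C2): P1 can switch to C (8 → 9). Not NE.
(D, C3): P1 gets 5, best alternative 4; P2 gets 3, best alternative 1. No profitable deviation — NE.

Pure-strategy Nash equilibria: (A, C1); (D, C3)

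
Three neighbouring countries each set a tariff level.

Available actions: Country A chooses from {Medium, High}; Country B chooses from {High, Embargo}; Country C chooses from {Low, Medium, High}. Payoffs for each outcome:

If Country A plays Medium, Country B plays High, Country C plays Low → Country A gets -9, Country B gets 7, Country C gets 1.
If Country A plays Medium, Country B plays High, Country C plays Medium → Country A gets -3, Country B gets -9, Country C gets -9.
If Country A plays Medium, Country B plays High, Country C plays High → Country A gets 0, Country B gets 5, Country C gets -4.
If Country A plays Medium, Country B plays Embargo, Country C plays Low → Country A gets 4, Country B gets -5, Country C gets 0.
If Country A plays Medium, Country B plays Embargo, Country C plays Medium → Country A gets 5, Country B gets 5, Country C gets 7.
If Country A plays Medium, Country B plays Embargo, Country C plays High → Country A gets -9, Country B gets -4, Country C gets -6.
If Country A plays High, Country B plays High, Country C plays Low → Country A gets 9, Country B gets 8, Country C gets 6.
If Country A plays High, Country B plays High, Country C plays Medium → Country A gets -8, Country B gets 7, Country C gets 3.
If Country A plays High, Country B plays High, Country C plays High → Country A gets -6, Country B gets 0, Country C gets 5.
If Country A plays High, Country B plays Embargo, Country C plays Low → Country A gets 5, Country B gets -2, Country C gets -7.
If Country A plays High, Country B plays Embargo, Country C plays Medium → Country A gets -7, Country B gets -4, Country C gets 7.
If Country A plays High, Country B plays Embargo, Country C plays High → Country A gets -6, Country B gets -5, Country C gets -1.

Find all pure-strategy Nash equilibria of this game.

For each strategy profile, look for a profitable unilateral deviation.
(Medium, High, Low): Country A can switch to High (-9 → 9). Not NE.
(Medium, High, Medium): Country B can switch to Embargo (-9 → 5). Not NE.
(Medium, High, High): Country C can switch to Low (-4 → 1). Not NE.
(Medium, Embargo, Low): Country A can switch to High (4 → 5). Not NE.
(Medium, Embargo, Medium): Country A gets 5, best alternative -7; Country B gets 5, best alternative -9; Country C gets 7, best alternative 0. No profitable deviation — NE.
(Medium, Embargo, High): Country A can switch to High (-9 → -6). Not NE.
(High, High, Low): Country A gets 9, best alternative -9; Country B gets 8, best alternative -2; Country C gets 6, best alternative 5. No profitable deviation — NE.
(High, High, Medium): Country A can switch to Medium (-8 → -3). Not NE.
(The remaining 4 profiles each have a profitable deviation by the same check.)

The pure Nash equilibria are (Medium, Embargo, Medium); (High, High, Low).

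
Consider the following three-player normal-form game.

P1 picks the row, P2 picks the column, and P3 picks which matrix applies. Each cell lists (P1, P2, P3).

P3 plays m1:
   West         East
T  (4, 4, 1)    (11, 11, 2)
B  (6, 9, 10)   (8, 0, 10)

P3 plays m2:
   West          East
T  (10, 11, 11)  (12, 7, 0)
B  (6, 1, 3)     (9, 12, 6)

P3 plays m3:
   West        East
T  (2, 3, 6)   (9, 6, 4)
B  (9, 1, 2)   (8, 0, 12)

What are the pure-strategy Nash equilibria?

P1 against (West, m1): payoffs 4, 6 → best response B.
P1 against (West, m2): payoffs 10, 6 → best response T.
P1 against (West, m3): payoffs 2, 9 → best response B.
P1 against (East, m1): payoffs 11, 8 → best response T.
P1 against (East, m2): payoffs 12, 9 → best response T.
P1 against (East, m3): payoffs 9, 8 → best response T.
P2 against (T, m1): payoffs 4, 11 → best response East.
P2 against (T, m2): payoffs 11, 7 → best response West.
P2 against (T, m3): payoffs 3, 6 → best response East.
P2 against (B, m1): payoffs 9, 0 → best response West.
P2 against (B, m2): payoffs 1, 12 → best response East.
P2 against (B, m3): payoffs 1, 0 → best response West.
P3 against (T, West): payoffs 1, 11, 6 → best response m2.
P3 against (T, East): payoffs 2, 0, 4 → best response m3.
P3 against (B, West): payoffs 10, 3, 2 → best response m1.
P3 against (B, East): payoffs 10, 6, 12 → best response m3.
Mutual best responses: (T, West, m2); (T, East, m3); (B, West, m1).

Pure-strategy Nash equilibria: (T, West, m2), (T, East, m3), (B, West, m1)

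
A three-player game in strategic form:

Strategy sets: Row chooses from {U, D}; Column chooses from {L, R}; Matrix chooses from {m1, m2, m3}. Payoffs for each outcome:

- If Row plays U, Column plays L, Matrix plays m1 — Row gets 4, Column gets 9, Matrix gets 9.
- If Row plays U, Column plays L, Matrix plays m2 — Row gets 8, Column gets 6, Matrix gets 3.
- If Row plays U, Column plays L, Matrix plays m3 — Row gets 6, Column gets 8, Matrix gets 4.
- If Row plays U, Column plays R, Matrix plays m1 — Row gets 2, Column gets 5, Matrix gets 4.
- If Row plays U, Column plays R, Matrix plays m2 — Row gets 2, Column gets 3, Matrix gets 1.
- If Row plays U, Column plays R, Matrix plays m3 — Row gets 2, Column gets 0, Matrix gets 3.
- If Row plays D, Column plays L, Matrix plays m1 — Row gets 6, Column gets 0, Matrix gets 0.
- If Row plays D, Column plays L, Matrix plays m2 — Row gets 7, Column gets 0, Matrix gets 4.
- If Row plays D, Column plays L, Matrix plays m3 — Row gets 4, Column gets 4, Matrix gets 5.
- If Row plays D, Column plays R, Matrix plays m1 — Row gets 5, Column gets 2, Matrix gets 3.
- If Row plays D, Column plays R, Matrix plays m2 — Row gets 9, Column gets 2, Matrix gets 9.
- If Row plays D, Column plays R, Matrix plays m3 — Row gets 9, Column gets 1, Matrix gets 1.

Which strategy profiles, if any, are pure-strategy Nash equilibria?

Row against (L, m1): payoffs 4, 6 → best response D.
Row against (L, m2): payoffs 8, 7 → best response U.
Row against (L, m3): payoffs 6, 4 → best response U.
Row against (R, m1): payoffs 2, 5 → best response D.
Row against (R, m2): payoffs 2, 9 → best response D.
Row against (R, m3): payoffs 2, 9 → best response D.
Column against (U, m1): payoffs 9, 5 → best response L.
Column against (U, m2): payoffs 6, 3 → best response L.
Column against (U, m3): payoffs 8, 0 → best response L.
Column against (D, m1): payoffs 0, 2 → best response R.
Column against (D, m2): payoffs 0, 2 → best response R.
Column against (D, m3): payoffs 4, 1 → best response L.
Matrix against (U, L): payoffs 9, 3, 4 → best response m1.
Matrix against (U, R): payoffs 4, 1, 3 → best response m1.
Matrix against (D, L): payoffs 0, 4, 5 → best response m3.
Matrix against (D, R): payoffs 3, 9, 1 → best response m2.
Mutual best responses: (D, R, m2).

Pure NE: (D, R, m2)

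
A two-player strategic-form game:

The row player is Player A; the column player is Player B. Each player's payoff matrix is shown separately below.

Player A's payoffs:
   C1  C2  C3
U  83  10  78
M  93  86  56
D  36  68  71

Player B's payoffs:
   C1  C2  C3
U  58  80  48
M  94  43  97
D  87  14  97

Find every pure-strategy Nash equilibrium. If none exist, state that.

For each player, find the best response to each opponent profile; mutual best responses are the pure NE.
Player A against C1: payoffs 83, 93, 36 → best response M.
Player A against C2: payoffs 10, 86, 68 → best response M.
Player A against C3: payoffs 78, 56, 71 → best response U.
Player B against U: payoffs 58, 80, 48 → best response C2.
Player B against M: payoffs 94, 43, 97 → best response C3.
Player B against D: payoffs 87, 14, 97 → best response C3.
No profile is a mutual best response for all players.

No pure-strategy Nash equilibrium.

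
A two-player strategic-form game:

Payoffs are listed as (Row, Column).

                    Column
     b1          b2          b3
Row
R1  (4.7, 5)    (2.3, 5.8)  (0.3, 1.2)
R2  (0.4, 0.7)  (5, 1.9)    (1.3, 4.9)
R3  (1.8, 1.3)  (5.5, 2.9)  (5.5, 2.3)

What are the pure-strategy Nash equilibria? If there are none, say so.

Pure NE: (R3, b2)

Row against b1: payoffs 4.7, 0.4, 1.8 → best response R1.
Row against b2: payoffs 2.3, 5, 5.5 → best response R3.
Row against b3: payoffs 0.3, 1.3, 5.5 → best response R3.
Column against R1: payoffs 5, 5.8, 1.2 → best response b2.
Column against R2: payoffs 0.7, 1.9, 4.9 → best response b3.
Column against R3: payoffs 1.3, 2.9, 2.3 → best response b2.
Mutual best responses: (R3, b2).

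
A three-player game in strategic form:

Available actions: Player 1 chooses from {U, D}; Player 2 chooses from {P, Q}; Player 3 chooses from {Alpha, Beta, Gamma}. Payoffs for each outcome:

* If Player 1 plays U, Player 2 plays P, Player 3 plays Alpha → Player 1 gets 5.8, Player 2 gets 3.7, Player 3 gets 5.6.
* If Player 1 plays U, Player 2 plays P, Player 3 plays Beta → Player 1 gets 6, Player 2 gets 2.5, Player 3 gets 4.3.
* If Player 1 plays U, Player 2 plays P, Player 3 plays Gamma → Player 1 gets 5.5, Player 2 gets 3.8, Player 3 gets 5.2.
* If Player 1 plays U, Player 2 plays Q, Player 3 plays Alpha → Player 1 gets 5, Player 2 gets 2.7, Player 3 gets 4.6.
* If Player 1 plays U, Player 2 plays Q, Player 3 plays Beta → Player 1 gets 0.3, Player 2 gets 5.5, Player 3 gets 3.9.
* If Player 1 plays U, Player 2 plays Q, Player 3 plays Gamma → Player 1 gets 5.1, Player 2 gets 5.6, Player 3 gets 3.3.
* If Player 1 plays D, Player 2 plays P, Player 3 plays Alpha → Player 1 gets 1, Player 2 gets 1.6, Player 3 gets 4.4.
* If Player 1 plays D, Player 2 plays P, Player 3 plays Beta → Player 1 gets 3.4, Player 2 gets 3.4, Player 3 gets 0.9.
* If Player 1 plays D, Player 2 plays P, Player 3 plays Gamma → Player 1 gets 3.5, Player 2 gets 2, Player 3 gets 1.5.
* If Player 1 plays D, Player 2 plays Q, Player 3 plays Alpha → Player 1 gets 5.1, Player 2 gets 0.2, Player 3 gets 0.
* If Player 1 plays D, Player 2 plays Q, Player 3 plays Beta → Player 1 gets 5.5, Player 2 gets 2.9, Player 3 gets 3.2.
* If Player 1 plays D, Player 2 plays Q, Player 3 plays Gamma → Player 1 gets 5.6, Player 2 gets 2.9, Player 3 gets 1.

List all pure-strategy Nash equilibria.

(U, P, Alpha)

(U, P, Alpha): Player 1 gets 5.8, best alternative 1; Player 2 gets 3.7, best alternative 2.7; Player 3 gets 5.6, best alternative 5.2. No profitable deviation — NE.
(U, P, Beta): Player 2 can switch to Q (2.5 → 5.5). Not NE.
(U, P, Gamma): Player 2 can switch to Q (3.8 → 5.6). Not NE.
(U, Q, Alpha): Player 1 can switch to D (5 → 5.1). Not NE.
(U, Q, Beta): Player 1 can switch to D (0.3 → 5.5). Not NE.
(U, Q, Gamma): Player 1 can switch to D (5.1 → 5.6). Not NE.
(D, P, Alpha): Player 1 can switch to U (1 → 5.8). Not NE.
(D, P, Beta): Player 1 can switch to U (3.4 → 6). Not NE.
(D, P, Gamma): Player 1 can switch to U (3.5 → 5.5). Not NE.
(D, Q, Alpha): Player 2 can switch to P (0.2 → 1.6). Not NE.
(D, Q, Beta): Player 2 can switch to P (2.9 → 3.4). Not NE.
(D, Q, Gamma): Player 3 can switch to Beta (1 → 3.2). Not NE.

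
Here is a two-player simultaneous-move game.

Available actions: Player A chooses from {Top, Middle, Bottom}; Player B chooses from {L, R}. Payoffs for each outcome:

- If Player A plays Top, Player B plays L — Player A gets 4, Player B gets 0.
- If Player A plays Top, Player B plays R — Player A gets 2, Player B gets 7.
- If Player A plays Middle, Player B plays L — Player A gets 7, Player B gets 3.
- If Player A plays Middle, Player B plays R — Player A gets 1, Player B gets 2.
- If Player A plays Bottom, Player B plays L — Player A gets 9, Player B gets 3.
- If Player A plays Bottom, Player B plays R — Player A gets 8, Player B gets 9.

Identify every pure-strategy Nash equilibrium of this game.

The unique pure-strategy Nash equilibrium is (Bottom, R).

Player A against L: payoffs 4, 7, 9 → best response Bottom.
Player A against R: payoffs 2, 1, 8 → best response Bottom.
Player B against Top: payoffs 0, 7 → best response R.
Player B against Middle: payoffs 3, 2 → best response L.
Player B against Bottom: payoffs 3, 9 → best response R.
Mutual best responses: (Bottom, R).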